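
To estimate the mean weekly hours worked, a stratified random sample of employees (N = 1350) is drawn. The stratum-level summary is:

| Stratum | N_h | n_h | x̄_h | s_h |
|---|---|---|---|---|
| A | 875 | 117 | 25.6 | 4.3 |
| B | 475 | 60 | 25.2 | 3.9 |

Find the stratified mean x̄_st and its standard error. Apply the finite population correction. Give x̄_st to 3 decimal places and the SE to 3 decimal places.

x̄_st = Σ W_h x̄_h = (875·25.6 + 475·25.2)/1350 = 25.45926
V̂(x̄_st) = Σ W_h² (1 − n_h/N_h) s_h²/n_h, with W_h = N_h/N and N = 1350:
  stratum A: (875/1350)²·(1 − 117/875)·4.3²/117 = 0.0575123
  stratum B: (475/1350)²·(1 − 60/475)·3.9²/60 = 0.027419
V̂(x̄_st) = 0.0849313
SE(x̄_st) = √0.0849313 = 0.29143

x̄_st ≈ 25.459, SE ≈ 0.291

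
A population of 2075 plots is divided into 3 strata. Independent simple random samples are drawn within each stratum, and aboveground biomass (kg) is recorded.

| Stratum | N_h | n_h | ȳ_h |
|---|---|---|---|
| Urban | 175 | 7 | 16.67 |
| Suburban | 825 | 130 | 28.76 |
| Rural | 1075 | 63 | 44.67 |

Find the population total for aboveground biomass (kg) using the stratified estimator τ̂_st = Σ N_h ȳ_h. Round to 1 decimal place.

τ̂_st = Σ N_h ȳ_h = 175·16.67 + 825·28.76 + 1075·44.67 = 74664.5

τ̂_st ≈ 74664.5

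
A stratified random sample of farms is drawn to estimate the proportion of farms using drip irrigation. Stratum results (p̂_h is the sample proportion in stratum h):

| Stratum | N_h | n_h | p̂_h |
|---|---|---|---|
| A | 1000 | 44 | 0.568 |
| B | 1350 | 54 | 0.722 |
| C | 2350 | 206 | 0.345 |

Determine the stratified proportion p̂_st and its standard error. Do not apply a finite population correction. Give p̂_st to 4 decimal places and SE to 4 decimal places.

N = 4700; stratum weights W_h = N_h/N.
p̂_st = Σ W_h p̂_h = (1000·0.568 + 1350·0.722 + 2350·0.345)/4700 = 0.50073
V̂(p̂_st) = Σ W_h² p̂_h(1−p̂_h)/(n_h−1):
  stratum A: (1000/4700)²·0.568·0.432/43 = 0.000258326
  stratum B: (1350/4700)²·0.722·0.278/53 = 0.000312448
  stratum C: (2350/4700)²·0.345·0.655/205 = 0.000275579
V̂(p̂_st) = 0.000846353; SE = √V̂ = 0.0290922

p̂_st ≈ 0.5007, SE ≈ 0.0291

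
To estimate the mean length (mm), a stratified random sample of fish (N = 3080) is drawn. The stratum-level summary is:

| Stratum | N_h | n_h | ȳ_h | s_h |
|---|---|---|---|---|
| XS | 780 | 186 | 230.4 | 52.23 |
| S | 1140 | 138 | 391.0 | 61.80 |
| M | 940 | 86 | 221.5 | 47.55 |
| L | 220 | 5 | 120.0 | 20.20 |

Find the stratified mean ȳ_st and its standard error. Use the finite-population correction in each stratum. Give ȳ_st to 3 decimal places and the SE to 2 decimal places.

ȳ_st = Σ W_h ȳ_h = (780·230.4 + 1140·391.0 + 940·221.5 + 220·120.0)/3080 = 279.24091
V̂(ȳ_st) = Σ W_h² (1 − n_h/N_h) s_h²/n_h, with W_h = N_h/N and N = 3080:
  stratum XS: (780/3080)²·(1 − 186/780)·52.23²/186 = 0.716319
  stratum S: (1140/3080)²·(1 − 138/1140)·61.80²/138 = 3.33249
  stratum M: (940/3080)²·(1 − 86/940)·47.55²/86 = 2.22478
  stratum L: (220/3080)²·(1 − 5/220)·20.20²/5 = 0.406904
V̂(ȳ_st) = 6.68049
SE(ȳ_st) = √6.68049 = 2.58467

ȳ_st ≈ 279.241, SE ≈ 2.58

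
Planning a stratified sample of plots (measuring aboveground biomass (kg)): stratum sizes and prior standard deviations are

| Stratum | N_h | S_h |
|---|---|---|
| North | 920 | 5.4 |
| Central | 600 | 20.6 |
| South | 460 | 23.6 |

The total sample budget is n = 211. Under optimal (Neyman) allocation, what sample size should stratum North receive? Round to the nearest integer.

37

Neyman allocation: n_h = n · N_h S_h / Σ N_i S_i, with n = 211.
  stratum North: N_h·S_h = 920·5.4 = 4968.00
  stratum Central: N_h·S_h = 600·20.6 = 12360.00
  stratum South: N_h·S_h = 460·23.6 = 10856.00
Σ N_h S_h = 28184.00
n for stratum North = 211·4968.00/28184.00 = 37.193 → 37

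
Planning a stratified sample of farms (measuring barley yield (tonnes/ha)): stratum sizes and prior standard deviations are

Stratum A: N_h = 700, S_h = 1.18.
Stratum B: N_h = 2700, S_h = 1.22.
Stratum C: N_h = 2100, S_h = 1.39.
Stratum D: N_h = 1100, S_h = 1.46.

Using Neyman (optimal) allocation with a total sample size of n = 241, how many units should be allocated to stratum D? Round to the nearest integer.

45

Neyman allocation: n_h = n · N_h S_h / Σ N_i S_i, with n = 241.
  stratum A: N_h·S_h = 700·1.18 = 826.00
  stratum B: N_h·S_h = 2700·1.22 = 3294.00
  stratum C: N_h·S_h = 2100·1.39 = 2919.00
  stratum D: N_h·S_h = 1100·1.46 = 1606.00
Σ N_h S_h = 8645.00
n for stratum D = 241·1606.00/8645.00 = 44.771 → 45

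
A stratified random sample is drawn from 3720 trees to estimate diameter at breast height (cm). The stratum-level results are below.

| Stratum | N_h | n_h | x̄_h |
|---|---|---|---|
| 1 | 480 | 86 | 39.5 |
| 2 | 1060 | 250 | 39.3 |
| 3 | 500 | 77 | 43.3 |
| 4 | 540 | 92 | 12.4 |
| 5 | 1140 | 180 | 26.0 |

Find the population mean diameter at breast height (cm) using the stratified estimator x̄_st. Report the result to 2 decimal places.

N = Σ N_h = 3720. Stratum weights W_h = N_h/N.
x̄_st = (480·39.5 + 1060·39.3 + 500·43.3 + 540·12.4 + 1140·26.0) / 3720 = 31.8828

x̄_st ≈ 31.88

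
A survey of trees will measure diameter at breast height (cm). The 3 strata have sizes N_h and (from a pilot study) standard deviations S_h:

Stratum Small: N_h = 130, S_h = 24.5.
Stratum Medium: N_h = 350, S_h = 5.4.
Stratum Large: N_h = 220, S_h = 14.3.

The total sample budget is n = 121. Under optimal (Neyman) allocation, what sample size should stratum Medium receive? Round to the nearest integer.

Neyman allocation: n_h = n · N_h S_h / Σ N_i S_i, with n = 121.
  stratum Small: N_h·S_h = 130·24.5 = 3185.00
  stratum Medium: N_h·S_h = 350·5.4 = 1890.00
  stratum Large: N_h·S_h = 220·14.3 = 3146.00
Σ N_h S_h = 8221.00
n for stratum Medium = 121·1890.00/8221.00 = 27.818 → 28

28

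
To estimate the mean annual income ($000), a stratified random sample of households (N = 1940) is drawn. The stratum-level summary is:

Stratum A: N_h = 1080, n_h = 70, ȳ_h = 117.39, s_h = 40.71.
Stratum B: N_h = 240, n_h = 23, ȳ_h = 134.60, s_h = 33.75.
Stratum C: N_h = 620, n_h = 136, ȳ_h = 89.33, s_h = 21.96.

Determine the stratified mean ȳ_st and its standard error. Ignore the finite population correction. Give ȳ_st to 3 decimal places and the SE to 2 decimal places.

ȳ_st ≈ 110.551, SE ≈ 2.91

ȳ_st = Σ W_h ȳ_h = (1080·117.39 + 240·134.60 + 620·89.33)/1940 = 110.55144
V̂(ȳ_st) = Σ W_h² s_h²/n_h, with W_h = N_h/N and N = 1940:
  stratum A: (1080/1940)²·40.71²/70 = 7.3375
  stratum B: (240/1940)²·33.75²/23 = 0.757947
  stratum C: (620/1940)²·21.96²/136 = 0.362164
V̂(ȳ_st) = 8.45761
SE(ȳ_st) = √8.45761 = 2.9082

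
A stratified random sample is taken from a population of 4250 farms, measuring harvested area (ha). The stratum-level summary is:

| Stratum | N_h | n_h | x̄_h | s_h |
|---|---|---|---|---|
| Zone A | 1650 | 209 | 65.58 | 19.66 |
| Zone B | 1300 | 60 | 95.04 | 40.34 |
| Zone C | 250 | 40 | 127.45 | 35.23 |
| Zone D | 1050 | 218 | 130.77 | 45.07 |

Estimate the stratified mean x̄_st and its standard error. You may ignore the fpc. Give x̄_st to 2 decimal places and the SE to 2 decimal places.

x̄_st ≈ 94.34, SE ≈ 1.87

x̄_st = Σ W_h x̄_h = (1650·65.58 + 1300·95.04 + 250·127.45 + 1050·130.77)/4250 = 94.33647
V̂(x̄_st) = Σ W_h² s_h²/n_h, with W_h = N_h/N and N = 4250:
  stratum Zone A: (1650/4250)²·19.66²/209 = 0.278747
  stratum Zone B: (1300/4250)²·40.34²/60 = 2.53764
  stratum Zone C: (250/4250)²·35.23²/40 = 0.107366
  stratum Zone D: (1050/4250)²·45.07²/218 = 0.568747
V̂(x̄_st) = 3.4925
SE(x̄_st) = √3.4925 = 1.86882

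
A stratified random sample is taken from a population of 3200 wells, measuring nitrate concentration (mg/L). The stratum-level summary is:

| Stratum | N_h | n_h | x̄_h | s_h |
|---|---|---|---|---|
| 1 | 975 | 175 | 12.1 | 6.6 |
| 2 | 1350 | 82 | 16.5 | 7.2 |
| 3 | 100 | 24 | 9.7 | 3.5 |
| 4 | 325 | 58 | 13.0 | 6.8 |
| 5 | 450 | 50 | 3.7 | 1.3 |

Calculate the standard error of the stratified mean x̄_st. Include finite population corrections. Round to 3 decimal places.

V̂(x̄_st) = Σ W_h² (1 − n_h/N_h) s_h²/n_h, with W_h = N_h/N and N = 3200:
  stratum 1: (975/3200)²·(1 − 175/975)·6.6²/175 = 0.0189603
  stratum 2: (1350/3200)²·(1 − 82/1350)·7.2²/82 = 0.105683
  stratum 3: (100/3200)²·(1 − 24/100)·3.5²/24 = 0.000378825
  stratum 4: (325/3200)²·(1 − 58/325)·6.8²/58 = 0.00675592
  stratum 5: (450/3200)²·(1 − 50/450)·1.3²/50 = 0.000594141
V̂(x̄_st) = 0.132372
SE(x̄_st) = √0.132372 = 0.36383

SE(x̄_st) ≈ 0.364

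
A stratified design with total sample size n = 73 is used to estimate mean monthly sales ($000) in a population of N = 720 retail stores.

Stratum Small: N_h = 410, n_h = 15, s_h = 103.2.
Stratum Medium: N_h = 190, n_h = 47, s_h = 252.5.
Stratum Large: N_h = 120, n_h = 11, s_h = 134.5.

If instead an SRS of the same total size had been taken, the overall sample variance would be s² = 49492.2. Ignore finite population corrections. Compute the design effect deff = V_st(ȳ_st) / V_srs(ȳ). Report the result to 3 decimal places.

V̂(ȳ_st) = Σ W_h² s_h²/n_h, with W_h = N_h/N and N = 720:
  stratum Small: (410/720)²·103.2²/15 = 230.235
  stratum Medium: (190/720)²·252.5²/47 = 94.4642
  stratum Large: (120/720)²·134.5²/11 = 45.6824
V_st = 370.381
V_srs = s²/n = 49492.2/73 = 677.975
deff = V_st / V_srs = 370.381/677.975 = 0.5463

deff ≈ 0.546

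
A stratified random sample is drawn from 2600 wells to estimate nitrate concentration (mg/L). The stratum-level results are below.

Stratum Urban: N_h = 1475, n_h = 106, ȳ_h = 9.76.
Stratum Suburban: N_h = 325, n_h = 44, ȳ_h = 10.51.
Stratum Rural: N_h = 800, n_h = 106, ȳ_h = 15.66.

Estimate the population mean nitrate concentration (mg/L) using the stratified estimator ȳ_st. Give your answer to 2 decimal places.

ȳ_st ≈ 11.67

N = Σ N_h = 2600. Stratum weights W_h = N_h/N.
ȳ_st = (1475·9.76 + 325·10.51 + 800·15.66) / 2600 = 11.6691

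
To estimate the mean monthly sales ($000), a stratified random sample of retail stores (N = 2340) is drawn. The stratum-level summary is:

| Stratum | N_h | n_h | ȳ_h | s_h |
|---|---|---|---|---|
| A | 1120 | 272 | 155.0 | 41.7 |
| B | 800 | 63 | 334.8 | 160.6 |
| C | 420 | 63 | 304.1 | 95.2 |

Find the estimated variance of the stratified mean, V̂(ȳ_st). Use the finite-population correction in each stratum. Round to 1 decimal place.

V̂(ȳ_st) ≈ 49.1

V̂(ȳ_st) = Σ W_h² (1 − n_h/N_h) s_h²/n_h, with W_h = N_h/N and N = 2340:
  stratum A: (1120/2340)²·(1 − 272/1120)·41.7²/272 = 1.10888
  stratum B: (800/2340)²·(1 − 63/800)·160.6²/63 = 44.0835
  stratum C: (420/2340)²·(1 − 63/420)·95.2²/63 = 3.9393
V̂(ȳ_st) = 49.1317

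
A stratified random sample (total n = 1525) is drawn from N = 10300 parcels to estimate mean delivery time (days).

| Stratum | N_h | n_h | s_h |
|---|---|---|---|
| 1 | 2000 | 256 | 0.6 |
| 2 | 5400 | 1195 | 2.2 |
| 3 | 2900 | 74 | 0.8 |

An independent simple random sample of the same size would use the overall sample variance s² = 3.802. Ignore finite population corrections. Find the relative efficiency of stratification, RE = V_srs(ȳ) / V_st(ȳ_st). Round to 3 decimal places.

V̂(ȳ_st) = Σ W_h² s_h²/n_h, with W_h = N_h/N and N = 10300:
  stratum 1: (2000/10300)²·0.6²/256 = 5.3021e-05
  stratum 2: (5400/10300)²·2.2²/1195 = 0.00111324
  stratum 3: (2900/10300)²·0.8²/74 = 0.000685598
V_st = 0.00185186
V_srs = s²/n = 3.802/1525 = 0.00249311
Relative efficiency = V_srs / V_st = 0.00249311/0.00185186 = 1.3463

RE ≈ 1.346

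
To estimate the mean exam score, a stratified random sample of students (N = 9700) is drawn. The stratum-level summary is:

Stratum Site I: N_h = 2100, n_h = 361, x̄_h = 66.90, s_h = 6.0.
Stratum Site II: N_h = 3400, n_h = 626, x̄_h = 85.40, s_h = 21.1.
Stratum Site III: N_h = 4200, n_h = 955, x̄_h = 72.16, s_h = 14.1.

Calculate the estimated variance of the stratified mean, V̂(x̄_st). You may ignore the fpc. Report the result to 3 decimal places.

V̂(x̄_st) ≈ 0.131

V̂(x̄_st) = Σ W_h² s_h²/n_h, with W_h = N_h/N and N = 9700:
  stratum Site I: (2100/9700)²·6.0²/361 = 0.00467402
  stratum Site II: (3400/9700)²·21.1²/626 = 0.0873786
  stratum Site III: (4200/9700)²·14.1²/955 = 0.0390292
V̂(x̄_st) = 0.131082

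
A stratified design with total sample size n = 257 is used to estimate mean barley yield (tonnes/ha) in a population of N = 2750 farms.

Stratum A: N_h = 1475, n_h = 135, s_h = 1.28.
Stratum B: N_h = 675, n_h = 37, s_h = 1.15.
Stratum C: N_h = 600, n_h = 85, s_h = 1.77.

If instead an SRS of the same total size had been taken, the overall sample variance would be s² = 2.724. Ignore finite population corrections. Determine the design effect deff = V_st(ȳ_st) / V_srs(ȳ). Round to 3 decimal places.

V̂(ȳ_st) = Σ W_h² s_h²/n_h, with W_h = N_h/N and N = 2750:
  stratum A: (1475/2750)²·1.28²/135 = 0.00349144
  stratum B: (675/2750)²·1.15²/37 = 0.00215346
  stratum C: (600/2750)²·1.77²/85 = 0.00175455
V_st = 0.00739944
V_srs = s²/n = 2.724/257 = 0.0105992
deff = V_st / V_srs = 0.00739944/0.0105992 = 0.6981

deff ≈ 0.698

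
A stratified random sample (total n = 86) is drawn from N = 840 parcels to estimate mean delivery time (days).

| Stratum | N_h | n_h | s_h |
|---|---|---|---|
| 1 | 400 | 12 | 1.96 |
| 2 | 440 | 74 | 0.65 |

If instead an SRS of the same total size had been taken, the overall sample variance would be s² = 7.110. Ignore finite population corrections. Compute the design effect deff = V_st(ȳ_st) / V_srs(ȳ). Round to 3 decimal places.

V̂(ȳ_st) = Σ W_h² s_h²/n_h, with W_h = N_h/N and N = 840:
  stratum 1: (400/840)²·1.96²/12 = 0.0725926
  stratum 2: (440/840)²·0.65²/74 = 0.00156654
V_st = 0.0741591
V_srs = s²/n = 7.110/86 = 0.0826744
deff = V_st / V_srs = 0.0741591/0.0826744 = 0.8970

deff ≈ 0.897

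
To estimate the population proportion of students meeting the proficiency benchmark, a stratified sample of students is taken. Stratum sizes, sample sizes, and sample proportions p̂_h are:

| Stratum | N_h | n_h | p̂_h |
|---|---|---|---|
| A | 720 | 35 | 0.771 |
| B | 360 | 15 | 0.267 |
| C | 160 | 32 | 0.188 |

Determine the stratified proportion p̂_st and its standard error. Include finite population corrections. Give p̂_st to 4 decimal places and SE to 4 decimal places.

p̂_st ≈ 0.5495, SE ≈ 0.0535

N = 1240; stratum weights W_h = N_h/N.
p̂_st = Σ W_h p̂_h = (720·0.771 + 360·0.267 + 160·0.188)/1240 = 0.54945
V̂(p̂_st) = Σ W_h² (1 − n_h/N_h) p̂_h(1−p̂_h)/(n_h−1):
  stratum A: (720/1240)²·(1 − 35/720)·0.771·0.229/34 = 0.00166568
  stratum B: (360/1240)²·(1 − 15/360)·0.267·0.733/14 = 0.00112919
  stratum C: (160/1240)²·(1 − 32/160)·0.188·0.812/31 = 6.55902e-05
V̂(p̂_st) = 0.00286045; SE = √V̂ = 0.0534832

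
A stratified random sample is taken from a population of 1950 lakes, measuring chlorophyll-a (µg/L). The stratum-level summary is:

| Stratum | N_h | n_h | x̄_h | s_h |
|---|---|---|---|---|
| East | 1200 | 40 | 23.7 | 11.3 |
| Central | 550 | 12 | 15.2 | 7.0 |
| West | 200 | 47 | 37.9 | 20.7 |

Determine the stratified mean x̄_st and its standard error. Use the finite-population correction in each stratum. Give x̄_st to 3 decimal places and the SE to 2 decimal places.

x̄_st ≈ 22.759, SE ≈ 1.25

x̄_st = Σ W_h x̄_h = (1200·23.7 + 550·15.2 + 200·37.9)/1950 = 22.75897
V̂(x̄_st) = Σ W_h² (1 − n_h/N_h) s_h²/n_h, with W_h = N_h/N and N = 1950:
  stratum East: (1200/1950)²·(1 − 40/1200)·11.3²/40 = 1.1686
  stratum Central: (550/1950)²·(1 − 12/550)·7.0²/12 = 0.317754
  stratum West: (200/1950)²·(1 − 47/200)·20.7²/47 = 0.073366
V̂(x̄_st) = 1.55972
SE(x̄_st) = √1.55972 = 1.24889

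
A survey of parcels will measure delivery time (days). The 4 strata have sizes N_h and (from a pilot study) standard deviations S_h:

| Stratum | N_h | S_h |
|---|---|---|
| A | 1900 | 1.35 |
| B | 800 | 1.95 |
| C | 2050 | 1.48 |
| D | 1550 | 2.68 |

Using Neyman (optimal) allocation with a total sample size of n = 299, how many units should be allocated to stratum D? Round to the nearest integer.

110

Neyman allocation: n_h = n · N_h S_h / Σ N_i S_i, with n = 299.
  stratum A: N_h·S_h = 1900·1.35 = 2565.00
  stratum B: N_h·S_h = 800·1.95 = 1560.00
  stratum C: N_h·S_h = 2050·1.48 = 3034.00
  stratum D: N_h·S_h = 1550·2.68 = 4154.00
Σ N_h S_h = 11313.00
n for stratum D = 299·4154.00/11313.00 = 109.789 → 110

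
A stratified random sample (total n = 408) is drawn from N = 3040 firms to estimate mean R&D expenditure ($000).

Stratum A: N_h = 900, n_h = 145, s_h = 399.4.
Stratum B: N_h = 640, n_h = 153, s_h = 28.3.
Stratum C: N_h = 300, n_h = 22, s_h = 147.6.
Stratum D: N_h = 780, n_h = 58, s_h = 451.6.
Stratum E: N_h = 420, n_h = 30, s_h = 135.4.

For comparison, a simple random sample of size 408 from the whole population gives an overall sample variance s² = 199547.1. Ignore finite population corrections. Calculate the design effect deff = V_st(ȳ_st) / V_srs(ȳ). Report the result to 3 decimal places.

V̂(ȳ_st) = Σ W_h² s_h²/n_h, with W_h = N_h/N and N = 3040:
  stratum A: (900/3040)²·399.4²/145 = 96.4242
  stratum B: (640/3040)²·28.3²/153 = 0.232003
  stratum C: (300/3040)²·147.6²/22 = 9.64374
  stratum D: (780/3040)²·451.6²/58 = 231.484
  stratum E: (420/3040)²·135.4²/30 = 11.6645
V_st = 349.449
V_srs = s²/n = 199547.1/408 = 489.086
deff = V_st / V_srs = 349.449/489.086 = 0.7145

deff ≈ 0.714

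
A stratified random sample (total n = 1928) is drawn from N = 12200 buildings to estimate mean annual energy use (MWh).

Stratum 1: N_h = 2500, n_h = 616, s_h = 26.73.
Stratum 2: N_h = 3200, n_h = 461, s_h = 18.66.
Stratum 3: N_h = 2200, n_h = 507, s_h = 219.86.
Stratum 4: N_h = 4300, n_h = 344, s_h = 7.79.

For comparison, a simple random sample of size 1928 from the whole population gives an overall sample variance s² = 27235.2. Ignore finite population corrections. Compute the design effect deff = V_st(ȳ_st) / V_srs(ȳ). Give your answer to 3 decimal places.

deff ≈ 0.228

V̂(ȳ_st) = Σ W_h² s_h²/n_h, with W_h = N_h/N and N = 12200:
  stratum 1: (2500/12200)²·26.73²/616 = 0.0487055
  stratum 2: (3200/12200)²·18.66²/461 = 0.051964
  stratum 3: (2200/12200)²·219.86²/507 = 3.10035
  stratum 4: (4300/12200)²·7.79²/344 = 0.0219146
V_st = 3.22293
V_srs = s²/n = 27235.2/1928 = 14.1261
deff = V_st / V_srs = 3.22293/14.1261 = 0.2282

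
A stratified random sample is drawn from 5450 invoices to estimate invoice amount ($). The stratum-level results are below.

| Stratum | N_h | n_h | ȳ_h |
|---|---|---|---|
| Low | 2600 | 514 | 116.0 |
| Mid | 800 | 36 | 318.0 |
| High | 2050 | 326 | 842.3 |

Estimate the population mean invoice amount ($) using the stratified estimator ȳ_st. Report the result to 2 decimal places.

ȳ_st ≈ 418.85

N = Σ N_h = 5450. Stratum weights W_h = N_h/N.
ȳ_st = (2600·116.0 + 800·318.0 + 2050·842.3) / 5450 = 418.8468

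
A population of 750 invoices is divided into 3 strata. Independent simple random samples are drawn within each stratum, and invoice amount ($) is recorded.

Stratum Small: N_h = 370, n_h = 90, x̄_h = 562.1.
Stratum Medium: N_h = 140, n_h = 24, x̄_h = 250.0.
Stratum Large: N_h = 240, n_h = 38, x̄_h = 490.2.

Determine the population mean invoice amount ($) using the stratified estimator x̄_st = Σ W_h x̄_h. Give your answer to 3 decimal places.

x̄_st ≈ 480.833

N = Σ N_h = 750. Stratum weights W_h = N_h/N.
x̄_st = (370·562.1 + 140·250.0 + 240·490.2) / 750 = 480.83333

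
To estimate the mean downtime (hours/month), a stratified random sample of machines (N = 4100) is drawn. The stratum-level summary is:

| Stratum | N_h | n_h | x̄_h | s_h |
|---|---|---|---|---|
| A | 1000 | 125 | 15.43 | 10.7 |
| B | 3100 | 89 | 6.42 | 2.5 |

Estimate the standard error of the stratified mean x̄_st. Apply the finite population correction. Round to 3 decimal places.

SE(x̄_st) ≈ 0.294

V̂(x̄_st) = Σ W_h² (1 − n_h/N_h) s_h²/n_h, with W_h = N_h/N and N = 4100:
  stratum A: (1000/4100)²·(1 − 125/1000)·10.7²/125 = 0.0476758
  stratum B: (3100/4100)²·(1 − 89/3100)·2.5²/89 = 0.0389937
V̂(x̄_st) = 0.0866695
SE(x̄_st) = √0.0866695 = 0.294397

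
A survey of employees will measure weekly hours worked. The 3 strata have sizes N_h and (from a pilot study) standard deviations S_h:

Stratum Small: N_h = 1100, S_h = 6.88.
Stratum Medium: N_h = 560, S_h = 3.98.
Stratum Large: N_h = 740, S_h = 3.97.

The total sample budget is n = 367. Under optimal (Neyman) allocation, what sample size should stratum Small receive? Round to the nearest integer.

218

Neyman allocation: n_h = n · N_h S_h / Σ N_i S_i, with n = 367.
  stratum Small: N_h·S_h = 1100·6.88 = 7568.00
  stratum Medium: N_h·S_h = 560·3.98 = 2228.80
  stratum Large: N_h·S_h = 740·3.97 = 2937.80
Σ N_h S_h = 12734.60
n for stratum Small = 367·7568.00/12734.60 = 218.103 → 218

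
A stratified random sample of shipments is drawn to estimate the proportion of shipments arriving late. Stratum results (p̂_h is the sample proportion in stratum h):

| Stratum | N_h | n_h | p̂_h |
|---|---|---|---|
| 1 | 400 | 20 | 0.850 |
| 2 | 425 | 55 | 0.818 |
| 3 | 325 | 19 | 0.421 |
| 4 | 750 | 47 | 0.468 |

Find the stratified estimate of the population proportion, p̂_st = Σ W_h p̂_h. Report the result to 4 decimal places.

N = 1900; stratum weights W_h = N_h/N.
p̂_st = Σ W_h p̂_h = (400·0.850 + 425·0.818 + 325·0.421 + 750·0.468)/1900 = 0.61867

p̂_st ≈ 0.6187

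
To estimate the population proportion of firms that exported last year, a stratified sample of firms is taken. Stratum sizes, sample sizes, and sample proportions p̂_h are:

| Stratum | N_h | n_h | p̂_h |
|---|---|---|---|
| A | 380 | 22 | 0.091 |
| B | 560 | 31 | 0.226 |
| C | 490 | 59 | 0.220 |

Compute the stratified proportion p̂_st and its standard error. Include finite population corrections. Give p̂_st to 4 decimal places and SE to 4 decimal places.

p̂_st ≈ 0.1881, SE ≈ 0.0376

N = 1430; stratum weights W_h = N_h/N.
p̂_st = Σ W_h p̂_h = (380·0.091 + 560·0.226 + 490·0.220)/1430 = 0.18807
V̂(p̂_st) = Σ W_h² (1 − n_h/N_h) p̂_h(1−p̂_h)/(n_h−1):
  stratum A: (380/1430)²·(1 − 22/380)·0.091·0.909/21 = 0.000262048
  stratum B: (560/1430)²·(1 − 31/560)·0.226·0.774/30 = 0.000844695
  stratum C: (490/1430)²·(1 − 59/490)·0.220·0.780/58 = 0.000305556
V̂(p̂_st) = 0.0014123; SE = √V̂ = 0.0375806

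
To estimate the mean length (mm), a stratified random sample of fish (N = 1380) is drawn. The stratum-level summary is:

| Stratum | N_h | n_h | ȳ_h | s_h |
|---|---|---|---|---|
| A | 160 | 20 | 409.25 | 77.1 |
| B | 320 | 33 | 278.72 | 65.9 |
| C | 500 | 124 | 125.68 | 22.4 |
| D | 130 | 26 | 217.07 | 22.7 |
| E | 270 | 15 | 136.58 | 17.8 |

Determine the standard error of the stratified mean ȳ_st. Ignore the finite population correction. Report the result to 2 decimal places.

V̂(ȳ_st) = Σ W_h² s_h²/n_h, with W_h = N_h/N and N = 1380:
  stratum A: (160/1380)²·77.1²/20 = 3.9954
  stratum B: (320/1380)²·65.9²/33 = 7.07618
  stratum C: (500/1380)²·22.4²/124 = 0.531198
  stratum D: (130/1380)²·22.7²/26 = 0.175876
  stratum E: (270/1380)²·17.8²/15 = 0.808571
V̂(ȳ_st) = 12.5872
SE(ȳ_st) = √12.5872 = 3.54785

SE(ȳ_st) ≈ 3.55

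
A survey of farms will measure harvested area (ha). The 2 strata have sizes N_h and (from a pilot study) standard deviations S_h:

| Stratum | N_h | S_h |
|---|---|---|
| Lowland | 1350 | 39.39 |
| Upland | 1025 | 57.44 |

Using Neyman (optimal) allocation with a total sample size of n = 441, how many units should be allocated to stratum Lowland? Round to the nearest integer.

209

Neyman allocation: n_h = n · N_h S_h / Σ N_i S_i, with n = 441.
  stratum Lowland: N_h·S_h = 1350·39.39 = 53176.50
  stratum Upland: N_h·S_h = 1025·57.44 = 58876.00
Σ N_h S_h = 112052.50
n for stratum Lowland = 441·53176.50/112052.50 = 209.284 → 209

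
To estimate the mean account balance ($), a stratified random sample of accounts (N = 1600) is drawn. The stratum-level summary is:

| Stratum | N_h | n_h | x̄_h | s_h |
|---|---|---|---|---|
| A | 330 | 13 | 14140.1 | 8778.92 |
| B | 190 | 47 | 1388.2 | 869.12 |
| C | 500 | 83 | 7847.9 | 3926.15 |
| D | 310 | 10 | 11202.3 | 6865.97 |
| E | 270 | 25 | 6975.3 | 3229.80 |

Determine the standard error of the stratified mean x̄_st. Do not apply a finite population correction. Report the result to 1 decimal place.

SE(x̄_st) ≈ 677.8

V̂(x̄_st) = Σ W_h² s_h²/n_h, with W_h = N_h/N and N = 1600:
  stratum A: (330/1600)²·8778.92²/13 = 252189
  stratum B: (190/1600)²·869.12²/47 = 226.636
  stratum C: (500/1600)²·3926.15²/83 = 18136.6
  stratum D: (310/1600)²·6865.97²/10 = 176965
  stratum E: (270/1600)²·3229.80²/25 = 11882.3
V̂(x̄_st) = 459400
SE(x̄_st) = √459400 = 677.79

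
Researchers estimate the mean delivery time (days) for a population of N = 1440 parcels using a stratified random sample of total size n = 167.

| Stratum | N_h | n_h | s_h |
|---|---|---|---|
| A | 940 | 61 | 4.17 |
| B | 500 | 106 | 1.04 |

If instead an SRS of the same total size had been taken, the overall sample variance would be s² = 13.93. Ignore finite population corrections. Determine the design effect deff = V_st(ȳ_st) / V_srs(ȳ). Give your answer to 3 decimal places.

deff ≈ 1.471

V̂(ȳ_st) = Σ W_h² s_h²/n_h, with W_h = N_h/N and N = 1440:
  stratum A: (940/1440)²·4.17²/61 = 0.121471
  stratum B: (500/1440)²·1.04²/106 = 0.0012302
V_st = 0.122701
V_srs = s²/n = 13.93/167 = 0.0834132
deff = V_st / V_srs = 0.122701/0.0834132 = 1.4710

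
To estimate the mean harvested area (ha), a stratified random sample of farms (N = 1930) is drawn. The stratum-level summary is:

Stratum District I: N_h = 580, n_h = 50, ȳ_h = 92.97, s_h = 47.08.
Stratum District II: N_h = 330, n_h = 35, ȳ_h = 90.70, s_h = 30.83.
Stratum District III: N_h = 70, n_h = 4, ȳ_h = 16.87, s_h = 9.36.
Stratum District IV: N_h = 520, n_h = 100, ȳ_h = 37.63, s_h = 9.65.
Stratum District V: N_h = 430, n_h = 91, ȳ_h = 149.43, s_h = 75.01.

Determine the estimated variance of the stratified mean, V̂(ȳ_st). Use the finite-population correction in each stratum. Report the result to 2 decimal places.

V̂(ȳ_st) ≈ 6.87

V̂(ȳ_st) = Σ W_h² (1 − n_h/N_h) s_h²/n_h, with W_h = N_h/N and N = 1930:
  stratum District I: (580/1930)²·(1 − 50/580)·47.08²/50 = 3.65841
  stratum District II: (330/1930)²·(1 − 35/330)·30.83²/35 = 0.709742
  stratum District III: (70/1930)²·(1 − 4/70)·9.36²/4 = 0.0271656
  stratum District IV: (520/1930)²·(1 − 100/520)·9.65²/100 = 0.0546
  stratum District V: (430/1930)²·(1 − 91/430)·75.01²/91 = 2.41964
V̂(ȳ_st) = 6.86955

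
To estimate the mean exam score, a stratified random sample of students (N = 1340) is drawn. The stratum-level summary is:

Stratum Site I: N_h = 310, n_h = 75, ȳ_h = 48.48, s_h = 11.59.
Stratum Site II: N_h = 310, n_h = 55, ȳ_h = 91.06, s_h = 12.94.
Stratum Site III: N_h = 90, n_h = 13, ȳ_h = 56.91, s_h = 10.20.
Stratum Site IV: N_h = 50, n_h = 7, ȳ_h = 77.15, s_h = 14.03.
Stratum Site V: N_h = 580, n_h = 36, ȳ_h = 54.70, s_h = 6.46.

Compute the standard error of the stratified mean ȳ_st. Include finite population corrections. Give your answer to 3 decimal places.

V̂(ȳ_st) = Σ W_h² (1 − n_h/N_h) s_h²/n_h, with W_h = N_h/N and N = 1340:
  stratum Site I: (310/1340)²·(1 − 75/310)·11.59²/75 = 0.072665
  stratum Site II: (310/1340)²·(1 − 55/310)·12.94²/55 = 0.134029
  stratum Site III: (90/1340)²·(1 − 13/90)·10.20²/13 = 0.0308873
  stratum Site IV: (50/1340)²·(1 − 7/50)·14.03²/7 = 0.0336702
  stratum Site V: (580/1340)²·(1 − 36/580)·6.46²/36 = 0.203695
V̂(ȳ_st) = 0.474946
SE(ȳ_st) = √0.474946 = 0.689163

SE(ȳ_st) ≈ 0.689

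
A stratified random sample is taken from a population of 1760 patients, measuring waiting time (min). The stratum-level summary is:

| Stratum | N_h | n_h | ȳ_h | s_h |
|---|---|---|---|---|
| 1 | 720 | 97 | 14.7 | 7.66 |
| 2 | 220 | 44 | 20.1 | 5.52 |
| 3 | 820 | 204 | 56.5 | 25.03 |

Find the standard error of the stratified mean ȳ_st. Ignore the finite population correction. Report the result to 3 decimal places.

SE(ȳ_st) ≈ 0.882

V̂(ȳ_st) = Σ W_h² s_h²/n_h, with W_h = N_h/N and N = 1760:
  stratum 1: (720/1760)²·7.66²/97 = 0.101234
  stratum 2: (220/1760)²·5.52²/44 = 0.0108205
  stratum 3: (820/1760)²·25.03²/204 = 0.666644
V̂(ȳ_st) = 0.778698
SE(ȳ_st) = √0.778698 = 0.882439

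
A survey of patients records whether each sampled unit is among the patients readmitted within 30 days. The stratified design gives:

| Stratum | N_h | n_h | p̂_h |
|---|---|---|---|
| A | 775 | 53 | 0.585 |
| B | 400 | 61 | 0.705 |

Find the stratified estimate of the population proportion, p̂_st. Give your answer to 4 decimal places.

p̂_st ≈ 0.6259

N = 1175; stratum weights W_h = N_h/N.
p̂_st = Σ W_h p̂_h = (775·0.585 + 400·0.705)/1175 = 0.62585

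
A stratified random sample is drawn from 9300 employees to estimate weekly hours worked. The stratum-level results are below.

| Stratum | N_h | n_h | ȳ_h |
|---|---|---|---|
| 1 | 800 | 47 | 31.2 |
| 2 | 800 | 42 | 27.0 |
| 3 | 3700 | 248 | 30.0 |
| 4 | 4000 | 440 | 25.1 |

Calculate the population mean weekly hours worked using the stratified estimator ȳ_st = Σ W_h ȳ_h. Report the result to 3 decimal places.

N = Σ N_h = 9300. Stratum weights W_h = N_h/N.
ȳ_st = (800·31.2 + 800·27.0 + 3700·30.0 + 4000·25.1) / 9300 = 27.73763

ȳ_st ≈ 27.738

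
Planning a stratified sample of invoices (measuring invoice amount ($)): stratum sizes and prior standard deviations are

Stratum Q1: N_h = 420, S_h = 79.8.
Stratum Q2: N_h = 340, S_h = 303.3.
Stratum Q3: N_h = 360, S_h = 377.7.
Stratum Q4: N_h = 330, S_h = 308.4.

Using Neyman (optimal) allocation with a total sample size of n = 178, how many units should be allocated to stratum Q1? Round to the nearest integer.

Neyman allocation: n_h = n · N_h S_h / Σ N_i S_i, with n = 178.
  stratum Q1: N_h·S_h = 420·79.8 = 33516.00
  stratum Q2: N_h·S_h = 340·303.3 = 103122.00
  stratum Q3: N_h·S_h = 360·377.7 = 135972.00
  stratum Q4: N_h·S_h = 330·308.4 = 101772.00
Σ N_h S_h = 374382.00
n for stratum Q1 = 178·33516.00/374382.00 = 15.935 → 16

16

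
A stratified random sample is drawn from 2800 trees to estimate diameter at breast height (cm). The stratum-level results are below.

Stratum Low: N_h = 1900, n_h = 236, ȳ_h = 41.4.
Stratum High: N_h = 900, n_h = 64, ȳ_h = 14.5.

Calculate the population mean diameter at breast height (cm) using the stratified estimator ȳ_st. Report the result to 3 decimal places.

ȳ_st ≈ 32.754

N = Σ N_h = 2800. Stratum weights W_h = N_h/N.
ȳ_st = (1900·41.4 + 900·14.5) / 2800 = 32.75357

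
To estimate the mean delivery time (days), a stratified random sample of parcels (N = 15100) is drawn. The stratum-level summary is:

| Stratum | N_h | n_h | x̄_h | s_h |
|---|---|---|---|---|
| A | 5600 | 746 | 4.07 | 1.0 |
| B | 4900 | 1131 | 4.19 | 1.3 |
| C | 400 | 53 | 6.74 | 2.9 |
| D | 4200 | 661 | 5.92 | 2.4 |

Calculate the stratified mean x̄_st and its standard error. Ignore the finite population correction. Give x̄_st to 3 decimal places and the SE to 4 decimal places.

x̄_st ≈ 4.694, SE ≈ 0.0336

x̄_st = Σ W_h x̄_h = (5600·4.07 + 4900·4.19 + 400·6.74 + 4200·5.92)/15100 = 4.69424
V̂(x̄_st) = Σ W_h² s_h²/n_h, with W_h = N_h/N and N = 15100:
  stratum A: (5600/15100)²·1.0²/746 = 0.000184367
  stratum B: (4900/15100)²·1.3²/1131 = 0.000157348
  stratum C: (400/15100)²·2.9²/53 = 0.000111349
  stratum D: (4200/15100)²·2.4²/661 = 0.000674164
V̂(x̄_st) = 0.00112723
SE(x̄_st) = √0.00112723 = 0.0335742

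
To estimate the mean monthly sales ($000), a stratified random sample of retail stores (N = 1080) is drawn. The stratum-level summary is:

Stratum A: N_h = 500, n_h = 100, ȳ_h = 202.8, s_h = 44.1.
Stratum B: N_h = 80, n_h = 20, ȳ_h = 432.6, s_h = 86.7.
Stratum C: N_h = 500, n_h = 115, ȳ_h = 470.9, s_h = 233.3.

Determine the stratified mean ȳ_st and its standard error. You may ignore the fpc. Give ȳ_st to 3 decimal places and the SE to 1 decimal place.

ȳ_st ≈ 343.943, SE ≈ 10.4

ȳ_st = Σ W_h ȳ_h = (500·202.8 + 80·432.6 + 500·470.9)/1080 = 343.94259
V̂(ȳ_st) = Σ W_h² s_h²/n_h, with W_h = N_h/N and N = 1080:
  stratum A: (500/1080)²·44.1²/100 = 4.1684
  stratum B: (80/1080)²·86.7²/20 = 2.06225
  stratum C: (500/1080)²·233.3²/115 = 101.443
V̂(ȳ_st) = 107.674
SE(ȳ_st) = √107.674 = 10.3766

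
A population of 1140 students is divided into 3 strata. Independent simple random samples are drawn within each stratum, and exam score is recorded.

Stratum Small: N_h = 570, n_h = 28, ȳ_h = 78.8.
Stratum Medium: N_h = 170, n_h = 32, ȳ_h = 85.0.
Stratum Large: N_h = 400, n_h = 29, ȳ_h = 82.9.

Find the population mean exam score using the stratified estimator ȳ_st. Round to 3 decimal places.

N = Σ N_h = 1140. Stratum weights W_h = N_h/N.
ȳ_st = (570·78.8 + 170·85.0 + 400·82.9) / 1140 = 81.16316

ȳ_st ≈ 81.163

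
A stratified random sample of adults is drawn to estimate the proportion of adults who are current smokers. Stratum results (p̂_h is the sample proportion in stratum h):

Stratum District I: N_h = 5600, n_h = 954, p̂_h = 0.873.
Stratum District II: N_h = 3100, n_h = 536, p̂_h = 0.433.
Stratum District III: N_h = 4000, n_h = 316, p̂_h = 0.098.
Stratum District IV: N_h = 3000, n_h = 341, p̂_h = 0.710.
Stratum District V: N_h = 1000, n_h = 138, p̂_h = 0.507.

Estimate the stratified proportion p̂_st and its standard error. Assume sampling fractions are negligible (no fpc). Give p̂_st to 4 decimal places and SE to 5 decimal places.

N = 16700; stratum weights W_h = N_h/N.
p̂_st = Σ W_h p̂_h = (5600·0.873 + 3100·0.433 + 4000·0.098 + 3000·0.710 + 1000·0.507)/16700 = 0.55450
V̂(p̂_st) = Σ W_h² p̂_h(1−p̂_h)/(n_h−1):
  stratum District I: (5600/16700)²·0.873·0.127/953 = 1.30818e-05
  stratum District II: (3100/16700)²·0.433·0.567/535 = 1.58128e-05
  stratum District III: (4000/16700)²·0.098·0.902/315 = 1.60994e-05
  stratum District IV: (3000/16700)²·0.710·0.290/340 = 1.95428e-05
  stratum District V: (1000/16700)²·0.507·0.493/137 = 6.54186e-06
V̂(p̂_st) = 7.10786e-05; SE = √V̂ = 0.00843081

p̂_st ≈ 0.5545, SE ≈ 0.00843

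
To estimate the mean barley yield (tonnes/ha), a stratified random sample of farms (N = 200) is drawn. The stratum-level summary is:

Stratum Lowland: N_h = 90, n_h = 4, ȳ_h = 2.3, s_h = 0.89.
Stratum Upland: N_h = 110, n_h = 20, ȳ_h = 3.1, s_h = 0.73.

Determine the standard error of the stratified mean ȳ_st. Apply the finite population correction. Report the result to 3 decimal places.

V̂(ȳ_st) = Σ W_h² (1 − n_h/N_h) s_h²/n_h, with W_h = N_h/N and N = 200:
  stratum Lowland: (90/200)²·(1 − 4/90)·0.89²/4 = 0.0383178
  stratum Upland: (110/200)²·(1 − 20/110)·0.73²/20 = 0.00659464
V̂(ȳ_st) = 0.0449125
SE(ȳ_st) = √0.0449125 = 0.211926

SE(ȳ_st) ≈ 0.212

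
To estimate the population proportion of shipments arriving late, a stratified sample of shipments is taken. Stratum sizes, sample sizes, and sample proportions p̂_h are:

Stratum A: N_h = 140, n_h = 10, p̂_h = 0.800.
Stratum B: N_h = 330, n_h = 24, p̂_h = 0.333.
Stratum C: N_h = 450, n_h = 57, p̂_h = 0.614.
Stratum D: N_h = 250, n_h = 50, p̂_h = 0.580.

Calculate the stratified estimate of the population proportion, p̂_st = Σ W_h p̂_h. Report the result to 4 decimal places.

N = 1170; stratum weights W_h = N_h/N.
p̂_st = Σ W_h p̂_h = (140·0.800 + 330·0.333 + 450·0.614 + 250·0.580)/1170 = 0.54974

p̂_st ≈ 0.5497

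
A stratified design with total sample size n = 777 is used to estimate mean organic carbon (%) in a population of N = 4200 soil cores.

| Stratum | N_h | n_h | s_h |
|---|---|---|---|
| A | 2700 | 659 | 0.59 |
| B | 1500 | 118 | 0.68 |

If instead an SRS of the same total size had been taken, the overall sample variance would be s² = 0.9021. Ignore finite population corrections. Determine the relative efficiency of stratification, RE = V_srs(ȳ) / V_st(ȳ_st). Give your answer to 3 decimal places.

V̂(ȳ_st) = Σ W_h² s_h²/n_h, with W_h = N_h/N and N = 4200:
  stratum A: (2700/4200)²·0.59²/659 = 0.000218297
  stratum B: (1500/4200)²·0.68²/118 = 0.000499827
V_st = 0.000718124
V_srs = s²/n = 0.9021/777 = 0.001161
Relative efficiency = V_srs / V_st = 0.001161/0.000718124 = 1.6167

RE ≈ 1.617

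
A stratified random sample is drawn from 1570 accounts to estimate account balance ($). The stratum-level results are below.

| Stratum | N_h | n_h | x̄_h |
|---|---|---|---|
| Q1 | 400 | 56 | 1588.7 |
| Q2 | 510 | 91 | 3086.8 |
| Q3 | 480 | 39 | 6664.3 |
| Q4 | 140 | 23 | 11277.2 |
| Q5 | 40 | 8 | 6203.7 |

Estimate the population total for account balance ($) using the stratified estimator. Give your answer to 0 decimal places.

τ̂_st = Σ N_h x̄_h = 400·1588.7 + 510·3086.8 + 480·6664.3 + 140·11277.2 + 40·6203.7 = 7235568

τ̂_st ≈ 7235568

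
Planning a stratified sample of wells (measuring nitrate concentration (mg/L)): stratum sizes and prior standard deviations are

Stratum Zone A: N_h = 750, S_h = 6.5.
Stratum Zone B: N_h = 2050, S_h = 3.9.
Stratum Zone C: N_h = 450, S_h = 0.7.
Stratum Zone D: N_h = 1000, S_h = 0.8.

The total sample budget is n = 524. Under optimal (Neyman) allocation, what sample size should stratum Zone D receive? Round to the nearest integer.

30

Neyman allocation: n_h = n · N_h S_h / Σ N_i S_i, with n = 524.
  stratum Zone A: N_h·S_h = 750·6.5 = 4875.00
  stratum Zone B: N_h·S_h = 2050·3.9 = 7995.00
  stratum Zone C: N_h·S_h = 450·0.7 = 315.00
  stratum Zone D: N_h·S_h = 1000·0.8 = 800.00
Σ N_h S_h = 13985.00
n for stratum Zone D = 524·800.00/13985.00 = 29.975 → 30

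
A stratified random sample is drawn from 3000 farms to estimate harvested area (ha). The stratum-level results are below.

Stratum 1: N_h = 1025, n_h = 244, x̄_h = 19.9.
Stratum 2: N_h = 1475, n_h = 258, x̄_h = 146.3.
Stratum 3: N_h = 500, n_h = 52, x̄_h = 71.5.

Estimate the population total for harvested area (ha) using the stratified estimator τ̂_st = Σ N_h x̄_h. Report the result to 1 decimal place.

τ̂_st = Σ N_h x̄_h = 1025·19.9 + 1475·146.3 + 500·71.5 = 271940.0

τ̂_st ≈ 271940.0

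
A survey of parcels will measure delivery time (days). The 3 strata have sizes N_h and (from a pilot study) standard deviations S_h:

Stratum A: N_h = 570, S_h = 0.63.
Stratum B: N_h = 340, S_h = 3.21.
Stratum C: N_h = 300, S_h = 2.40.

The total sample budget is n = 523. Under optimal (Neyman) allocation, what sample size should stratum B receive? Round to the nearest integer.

263

Neyman allocation: n_h = n · N_h S_h / Σ N_i S_i, with n = 523.
  stratum A: N_h·S_h = 570·0.63 = 359.10
  stratum B: N_h·S_h = 340·3.21 = 1091.40
  stratum C: N_h·S_h = 300·2.40 = 720.00
Σ N_h S_h = 2170.50
n for stratum B = 523·1091.40/2170.50 = 262.982 → 263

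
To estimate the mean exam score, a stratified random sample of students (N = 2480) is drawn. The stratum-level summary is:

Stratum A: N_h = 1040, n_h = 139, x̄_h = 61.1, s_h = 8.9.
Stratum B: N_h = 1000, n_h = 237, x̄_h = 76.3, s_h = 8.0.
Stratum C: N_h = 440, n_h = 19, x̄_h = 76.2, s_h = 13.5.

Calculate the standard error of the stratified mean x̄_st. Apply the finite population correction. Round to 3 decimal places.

V̂(x̄_st) = Σ W_h² (1 − n_h/N_h) s_h²/n_h, with W_h = N_h/N and N = 2480:
  stratum A: (1040/2480)²·(1 − 139/1040)·8.9²/139 = 0.08682
  stratum B: (1000/2480)²·(1 − 237/1000)·8.0²/237 = 0.0335006
  stratum C: (440/2480)²·(1 − 19/440)·13.5²/19 = 0.288899
V̂(x̄_st) = 0.409219
SE(x̄_st) = √0.409219 = 0.639702

SE(x̄_st) ≈ 0.640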